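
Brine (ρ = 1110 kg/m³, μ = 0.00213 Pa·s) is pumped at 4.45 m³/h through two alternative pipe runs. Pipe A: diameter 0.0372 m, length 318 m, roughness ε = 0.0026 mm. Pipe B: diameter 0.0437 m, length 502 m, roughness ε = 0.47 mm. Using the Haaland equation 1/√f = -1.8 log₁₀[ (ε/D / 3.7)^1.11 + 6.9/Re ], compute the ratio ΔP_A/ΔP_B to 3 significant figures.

ΔP_A/ΔP_B ≈ 0.859

Pipe A: V = Q/A = 0.001236/0.001087 = 1.137 m/s; Re = 2.205e+04; ε/D = 6.99e-05; Haaland → f = 0.02524; ΔP_A = f(L/D)(ρV²/2) = 1.549e+05 Pa.
Pipe B: V = Q/A = 0.001236/0.0015 = 0.8241 m/s; Re = 1.877e+04; ε/D = 0.0108; Haaland → f = 0.04166; ΔP_B = f(L/D)(ρV²/2) = 1.804e+05 Pa.
ΔP_A/ΔP_B = 1.549e+05/1.804e+05 = 0.859.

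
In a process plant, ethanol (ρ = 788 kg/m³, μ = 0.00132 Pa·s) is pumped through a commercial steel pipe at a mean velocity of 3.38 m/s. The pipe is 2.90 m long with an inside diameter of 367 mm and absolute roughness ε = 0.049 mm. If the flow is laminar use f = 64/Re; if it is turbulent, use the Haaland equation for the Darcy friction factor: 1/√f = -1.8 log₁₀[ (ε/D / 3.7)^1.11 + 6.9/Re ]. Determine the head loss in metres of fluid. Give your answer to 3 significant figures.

Reynolds number Re = ρVD/μ = 788 · 3.38 · 0.367 / 0.00132 = 7.405e+05.
Re > 4000 → turbulent. Relative roughness ε/D = 4.9e-05/0.367 = 0.000134. Haaland: 1/√f = -1.8 log₁₀[(0.000134/3.7)^1.11 + 6.9/7.405e+05] = -1.8 log₁₀[1.17e-05 + 9.32e-06] = 8.419, so f = 0.01411.
Darcy-Weisbach: ΔP = f(L/D)(ρV²/2) = 0.01411·(2.9/0.367)·(788·3.38²/2) = 0.01411·7.902·4501 = 501.8 Pa.
Head loss h_f = ΔP/(ρg) = 501.8/(788·9.81) = 0.0649 m.

h_f ≈ 0.0649 m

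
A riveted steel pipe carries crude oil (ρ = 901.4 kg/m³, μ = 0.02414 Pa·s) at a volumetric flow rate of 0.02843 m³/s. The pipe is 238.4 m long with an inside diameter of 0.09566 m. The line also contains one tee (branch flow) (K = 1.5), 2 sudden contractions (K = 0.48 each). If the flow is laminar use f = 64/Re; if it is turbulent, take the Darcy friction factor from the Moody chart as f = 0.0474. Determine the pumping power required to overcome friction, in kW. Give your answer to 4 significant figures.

P ≈ 24.18 kW

Cross-sectional area A = πD²/4 = π(0.09566)²/4 = 0.007187 m²; mean velocity V = Q/A = 0.02843/0.007187 = 3.956 m/s.
Reynolds number Re = ρVD/μ = 901.4 · 3.956 · 0.09566 / 0.0241 = 1.413e+04.
Re > 4000 → turbulent; use the Moody-chart value f = 0.0474.
Total minor-loss coefficient ΣK = 1·1.5 + 2·0.48 = 2.46.
ΔP = [f·L/D + ΣK]·(ρV²/2) = [0.0474·238.4/0.09566 + 2.46]·(901.4·3.956²/2) = [118.1 + 2.46]·7052 = 8.504e+05 Pa.
Pumping power P = QΔP = 0.02843·8.504e+05 = 24178 W = 24.18 kW.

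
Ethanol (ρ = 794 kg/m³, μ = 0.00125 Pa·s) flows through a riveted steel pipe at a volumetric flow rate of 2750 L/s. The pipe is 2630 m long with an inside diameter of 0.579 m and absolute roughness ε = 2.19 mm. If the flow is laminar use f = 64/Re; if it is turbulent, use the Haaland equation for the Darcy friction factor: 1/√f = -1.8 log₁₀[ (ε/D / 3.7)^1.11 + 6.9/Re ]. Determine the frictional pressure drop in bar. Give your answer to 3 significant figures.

Q = 2750 L/s = 2750/1000 = 2.75 m³/s.
Cross-sectional area A = πD²/4 = π(0.579)²/4 = 0.2633 m²; mean velocity V = Q/A = 2.75/0.2633 = 10.44 m/s.
Reynolds number Re = ρVD/μ = 794 · 10.44 · 0.579 / 0.00125 = 3.841e+06.
Re > 4000 → turbulent. Relative roughness ε/D = 0.00219/0.579 = 0.00378. Haaland: 1/√f = -1.8 log₁₀[(0.00378/3.7)^1.11 + 6.9/3.841e+06] = -1.8 log₁₀[0.000479 + 1.8e-06] = 5.972, so f = 0.02804.
Darcy-Weisbach: ΔP = f(L/D)(ρV²/2) = 0.02804·(2630/0.579)·(794·10.44²/2) = 0.02804·4542·4.331e+04 = 5.516e+06 Pa.
ΔP = 5.516e+06 Pa = 55.2 bar.

ΔP ≈ 55.2 bar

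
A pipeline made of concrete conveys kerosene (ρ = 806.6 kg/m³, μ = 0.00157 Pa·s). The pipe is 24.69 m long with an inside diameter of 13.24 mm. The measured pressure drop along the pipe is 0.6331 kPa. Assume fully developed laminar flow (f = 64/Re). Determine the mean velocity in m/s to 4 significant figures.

V ≈ 0.08947 m/s

For laminar flow, f = 64/Re with Re = ρVD/μ, so Darcy-Weisbach reduces to ΔP = 32μLV/D². Solving for V: V = ΔP·D²/(32μL) = 633.1·(0.01324)²/(32·0.00157·24.69) = 0.08947 m/s.
Check: Re = ρVD/μ = 806.6·0.08947·0.01324/0.00157 = 608.6 < 2300, so the laminar assumption holds.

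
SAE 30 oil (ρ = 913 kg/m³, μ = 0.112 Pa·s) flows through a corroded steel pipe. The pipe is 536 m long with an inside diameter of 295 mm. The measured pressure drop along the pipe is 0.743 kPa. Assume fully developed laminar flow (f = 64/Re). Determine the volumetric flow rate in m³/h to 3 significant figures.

Q ≈ 8.28 m³/h

For laminar flow, f = 64/Re with Re = ρVD/μ, so Darcy-Weisbach reduces to ΔP = 32μLV/D². Solving for V: V = ΔP·D²/(32μL) = 743·(0.295)²/(32·0.112·536) = 0.03366 m/s.
Check: Re = ρVD/μ = 913·0.03366·0.295/0.112 = 80.94 < 2300, so the laminar assumption holds.
Q = V·A = 0.03366·(π/4·0.295²) = 0.002301 m³/s = 8.28 m³/h.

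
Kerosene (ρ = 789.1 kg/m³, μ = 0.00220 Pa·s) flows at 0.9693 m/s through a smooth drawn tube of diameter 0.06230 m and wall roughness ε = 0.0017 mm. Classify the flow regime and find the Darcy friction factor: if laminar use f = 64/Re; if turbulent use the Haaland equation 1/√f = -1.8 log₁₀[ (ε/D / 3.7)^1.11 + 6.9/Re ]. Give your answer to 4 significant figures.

Re = ρVD/μ = 789.1·0.9693·0.0623/0.0022 = 2.166e+04.
Re > 4000 → turbulent. ε/D = 1.7e-06/0.0623 = 2.73e-05; Haaland: 1/√f = -1.8 log₁₀[2.01e-06 + 0.000319] = 6.289, so f = 0.02528.

f ≈ 0.02528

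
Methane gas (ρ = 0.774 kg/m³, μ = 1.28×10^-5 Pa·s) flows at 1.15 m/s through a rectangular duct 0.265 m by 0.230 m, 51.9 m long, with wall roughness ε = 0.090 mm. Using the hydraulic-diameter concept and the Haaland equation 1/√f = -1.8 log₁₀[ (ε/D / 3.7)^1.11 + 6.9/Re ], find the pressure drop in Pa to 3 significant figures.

ΔP ≈ 2.95 Pa

Hydraulic diameter D_h = 4A/P = 4·(0.265·0.23)/(2·(0.265+0.23)) = 0.2438/0.99 = 0.2463 m.
Re = ρVD_h/μ = 0.774·1.15·0.2463/1.28e-05 = 1.712e+04.
ε/D_h = 9e-05/0.2463 = 0.000365; Haaland gives 1/√f = -1.8 log₁₀[3.58e-05+0.000403] = 6.044, so f = 0.02737.
ΔP = f(L/D_h)(ρV²/2) = 0.02737·51.9/0.2463·0.5118 = 2.953 Pa.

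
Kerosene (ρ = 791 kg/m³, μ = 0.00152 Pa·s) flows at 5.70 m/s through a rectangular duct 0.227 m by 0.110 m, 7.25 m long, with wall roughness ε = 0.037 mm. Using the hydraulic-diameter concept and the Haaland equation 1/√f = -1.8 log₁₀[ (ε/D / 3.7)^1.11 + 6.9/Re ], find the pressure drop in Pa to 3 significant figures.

Hydraulic diameter D_h = 4A/P = 4·(0.227·0.11)/(2·(0.227+0.11)) = 0.09988/0.674 = 0.1482 m.
Re = ρVD_h/μ = 791·5.7·0.1482/0.00152 = 4.396e+05.
ε/D_h = 3.7e-05/0.1482 = 0.00025; Haaland gives 1/√f = -1.8 log₁₀[2.35e-05+1.57e-05] = 7.933, so f = 0.01589.
ΔP = f(L/D_h)(ρV²/2) = 0.01589·7.25/0.1482·1.285e+04 = 9990 Pa.

ΔP ≈ 9990 Pa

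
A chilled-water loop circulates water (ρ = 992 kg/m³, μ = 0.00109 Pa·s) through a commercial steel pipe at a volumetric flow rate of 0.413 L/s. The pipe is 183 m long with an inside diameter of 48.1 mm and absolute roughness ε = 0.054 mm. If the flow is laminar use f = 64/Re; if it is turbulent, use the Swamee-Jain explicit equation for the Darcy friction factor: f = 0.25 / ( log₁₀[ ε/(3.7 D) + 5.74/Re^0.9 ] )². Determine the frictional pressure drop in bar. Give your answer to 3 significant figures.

Q = 0.413 L/s = 0.413/1000 = 0.000413 m³/s.
Cross-sectional area A = πD²/4 = π(0.0481)²/4 = 0.001817 m²; mean velocity V = Q/A = 0.000413/0.001817 = 0.2273 m/s.
Reynolds number Re = ρVD/μ = 992 · 0.2273 · 0.0481 / 0.00109 = 9949.
Re > 4000 → turbulent. Relative roughness ε/D = 5.4e-05/0.0481 = 0.00112. Swamee-Jain: f = 0.25/(log₁₀[0.00112/3.7 + 5.74/9949^0.9])² = 0.25/(log₁₀[0.000303 + 0.00145])² = 0.25/(-2.757)² = 0.0329.
Darcy-Weisbach: ΔP = f(L/D)(ρV²/2) = 0.0329·(183/0.0481)·(992·0.2273²/2) = 0.0329·3805·25.62 = 3207 Pa.
ΔP = 3207 Pa = 0.0321 bar.

ΔP ≈ 0.0321 bar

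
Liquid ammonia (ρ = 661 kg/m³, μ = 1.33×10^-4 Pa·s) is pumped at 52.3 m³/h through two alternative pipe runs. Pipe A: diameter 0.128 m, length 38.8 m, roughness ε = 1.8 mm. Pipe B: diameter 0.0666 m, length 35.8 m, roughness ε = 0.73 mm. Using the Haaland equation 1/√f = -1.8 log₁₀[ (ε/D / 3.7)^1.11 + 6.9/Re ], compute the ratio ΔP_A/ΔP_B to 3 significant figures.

ΔP_A/ΔP_B ≈ 0.0451

Pipe A: V = Q/A = 0.01453/0.01287 = 1.129 m/s; Re = 7.182e+05; ε/D = 0.0141; Haaland → f = 0.04283; ΔP_A = f(L/D)(ρV²/2) = 5470 Pa.
Pipe B: V = Q/A = 0.01453/0.003484 = 4.17 m/s; Re = 1.38e+06; ε/D = 0.011; Haaland → f = 0.03923; ΔP_B = f(L/D)(ρV²/2) = 1.212e+05 Pa.
ΔP_A/ΔP_B = 5470/1.212e+05 = 0.0451.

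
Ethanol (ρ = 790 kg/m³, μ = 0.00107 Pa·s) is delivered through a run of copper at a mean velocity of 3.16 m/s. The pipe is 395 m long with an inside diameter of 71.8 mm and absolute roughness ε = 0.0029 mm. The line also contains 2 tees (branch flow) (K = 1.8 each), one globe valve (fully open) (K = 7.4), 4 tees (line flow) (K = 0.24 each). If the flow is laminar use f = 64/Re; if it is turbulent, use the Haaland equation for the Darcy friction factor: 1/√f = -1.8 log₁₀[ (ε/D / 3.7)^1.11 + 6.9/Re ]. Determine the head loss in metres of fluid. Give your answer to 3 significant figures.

h_f ≈ 51.7 m

Reynolds number Re = ρVD/μ = 790 · 3.16 · 0.0718 / 0.00107 = 1.675e+05.
Re > 4000 → turbulent. Relative roughness ε/D = 2.9e-06/0.0718 = 4.04e-05. Haaland: 1/√f = -1.8 log₁₀[(4.04e-05/3.7)^1.11 + 6.9/1.675e+05] = -1.8 log₁₀[3.11e-06 + 4.12e-05] = 7.837, so f = 0.01628.
Total minor-loss coefficient ΣK = 2·1.8 + 1·7.4 + 4·0.24 = 12.
ΔP = [f·L/D + ΣK]·(ρV²/2) = [0.01628·395/0.0718 + 12]·(790·3.16²/2) = [89.58 + 12]·3944 = 4.005e+05 Pa.
Head loss h_f = ΔP/(ρg) = 4.005e+05/(790·9.81) = 51.7 m.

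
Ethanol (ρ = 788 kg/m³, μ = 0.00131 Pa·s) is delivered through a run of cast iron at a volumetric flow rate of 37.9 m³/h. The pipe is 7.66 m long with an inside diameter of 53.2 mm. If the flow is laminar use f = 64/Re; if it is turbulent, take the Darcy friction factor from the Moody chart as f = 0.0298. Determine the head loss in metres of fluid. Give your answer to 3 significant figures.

h_f ≈ 4.91 m

Q = 37.9 m³/h = 37.9/3600 = 0.01053 m³/s.
Cross-sectional area A = πD²/4 = π(0.0532)²/4 = 0.002223 m²; mean velocity V = Q/A = 0.01053/0.002223 = 4.736 m/s.
Reynolds number Re = ρVD/μ = 788 · 4.736 · 0.0532 / 0.00131 = 1.516e+05.
Re > 4000 → turbulent; use the Moody-chart value f = 0.0298.
Darcy-Weisbach: ΔP = f(L/D)(ρV²/2) = 0.0298·(7.66/0.0532)·(788·4.736²/2) = 0.0298·144·8838 = 3.792e+04 Pa.
Head loss h_f = ΔP/(ρg) = 3.792e+04/(788·9.81) = 4.91 m.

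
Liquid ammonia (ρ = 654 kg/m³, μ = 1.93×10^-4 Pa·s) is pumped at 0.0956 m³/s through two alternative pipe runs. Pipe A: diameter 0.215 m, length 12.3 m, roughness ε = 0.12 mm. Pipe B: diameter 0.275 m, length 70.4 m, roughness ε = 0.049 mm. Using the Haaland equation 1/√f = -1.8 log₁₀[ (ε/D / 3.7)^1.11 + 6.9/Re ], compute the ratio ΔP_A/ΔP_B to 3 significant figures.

ΔP_A/ΔP_B ≈ 0.738

Pipe A: V = Q/A = 0.0956/0.03631 = 2.633 m/s; Re = 1.918e+06; ε/D = 0.000558; Haaland → f = 0.01737; ΔP_A = f(L/D)(ρV²/2) = 2253 Pa.
Pipe B: V = Q/A = 0.0956/0.0594 = 1.61 m/s; Re = 1.5e+06; ε/D = 0.000178; Haaland → f = 0.01407; ΔP_B = f(L/D)(ρV²/2) = 3052 Pa.
ΔP_A/ΔP_B = 2253/3052 = 0.738.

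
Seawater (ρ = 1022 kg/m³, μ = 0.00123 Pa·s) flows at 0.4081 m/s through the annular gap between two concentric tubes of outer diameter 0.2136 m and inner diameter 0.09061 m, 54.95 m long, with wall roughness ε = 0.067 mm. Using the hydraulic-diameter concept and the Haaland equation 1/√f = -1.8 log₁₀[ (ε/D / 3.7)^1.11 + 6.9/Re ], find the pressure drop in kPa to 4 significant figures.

ΔP ≈ 0.8784 kPa

Hydraulic diameter D_h = 4A/P = D_o - D_i = 0.2136 - 0.09061 = 0.123 m.
Re = ρVD_h/μ = 1022·0.4081·0.123/0.00123 = 4.17e+04.
ε/D_h = 6.7e-05/0.123 = 0.000545; Haaland gives 1/√f = -1.8 log₁₀[5.58e-05+0.000165] = 6.579, so f = 0.0231.
ΔP = f(L/D_h)(ρV²/2) = 0.0231·54.95/0.123·85.1 = 878.4 Pa.
ΔP = 0.8784 kPa.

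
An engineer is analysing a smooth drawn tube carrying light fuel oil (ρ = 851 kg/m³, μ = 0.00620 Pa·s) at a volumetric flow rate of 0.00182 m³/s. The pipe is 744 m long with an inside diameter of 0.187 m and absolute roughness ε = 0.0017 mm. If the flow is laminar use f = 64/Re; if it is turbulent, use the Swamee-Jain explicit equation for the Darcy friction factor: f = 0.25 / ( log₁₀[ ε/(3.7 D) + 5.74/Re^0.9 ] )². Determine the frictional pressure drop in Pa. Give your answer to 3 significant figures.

Cross-sectional area A = πD²/4 = π(0.187)²/4 = 0.02746 m²; mean velocity V = Q/A = 0.00182/0.02746 = 0.06627 m/s.
Reynolds number Re = ρVD/μ = 851 · 0.06627 · 0.187 / 0.0062 = 1701.
Re < 2300 → laminar flow, so f = 64/Re = 64/1701 = 0.03763 (the turbulent correlation is not needed).
Darcy-Weisbach: ΔP = f(L/D)(ρV²/2) = 0.03763·(744/0.187)·(851·0.06627²/2) = 0.03763·3979·1.869 = 279.7 Pa.

ΔP ≈ 280 Pa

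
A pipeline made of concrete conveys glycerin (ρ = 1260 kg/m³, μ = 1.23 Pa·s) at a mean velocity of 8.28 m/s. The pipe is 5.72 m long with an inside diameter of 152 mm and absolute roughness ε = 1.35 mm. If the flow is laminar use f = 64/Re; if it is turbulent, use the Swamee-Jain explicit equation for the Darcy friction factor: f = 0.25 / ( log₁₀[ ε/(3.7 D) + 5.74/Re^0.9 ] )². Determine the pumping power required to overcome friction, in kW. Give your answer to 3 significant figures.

Reynolds number Re = ρVD/μ = 1260 · 8.28 · 0.152 / 1.23 = 1289.
Re < 2300 → laminar flow, so f = 64/Re = 64/1289 = 0.04964 (the turbulent correlation is not needed).
Darcy-Weisbach: ΔP = f(L/D)(ρV²/2) = 0.04964·(5.72/0.152)·(1260·8.28²/2) = 0.04964·37.63·4.319e+04 = 8.069e+04 Pa.
Q = V·A = 8.28·0.01815 = 0.1502 m³/s.
Pumping power P = QΔP = 0.1502·8.069e+04 = 12120 W = 12.1 kW.

P ≈ 12.1 kW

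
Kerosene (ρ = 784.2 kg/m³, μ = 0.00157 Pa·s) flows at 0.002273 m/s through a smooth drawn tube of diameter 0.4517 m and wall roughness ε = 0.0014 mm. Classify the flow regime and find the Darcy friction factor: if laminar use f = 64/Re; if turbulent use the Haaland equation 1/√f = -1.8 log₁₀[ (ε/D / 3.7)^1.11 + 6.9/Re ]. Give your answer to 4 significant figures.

f ≈ 0.1248

Re = ρVD/μ = 784.2·0.002273·0.4517/0.00157 = 512.8.
Re < 2300 → laminar, so f = 64/Re = 0.1248 (roughness is irrelevant in laminar flow).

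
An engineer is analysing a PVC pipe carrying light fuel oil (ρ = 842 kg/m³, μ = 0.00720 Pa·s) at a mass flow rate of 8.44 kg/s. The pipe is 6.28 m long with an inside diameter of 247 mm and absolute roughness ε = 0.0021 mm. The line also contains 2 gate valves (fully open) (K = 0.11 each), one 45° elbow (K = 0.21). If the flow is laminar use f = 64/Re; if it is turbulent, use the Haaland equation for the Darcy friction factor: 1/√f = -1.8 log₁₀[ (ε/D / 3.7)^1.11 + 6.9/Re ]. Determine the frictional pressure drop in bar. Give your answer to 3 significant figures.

A = πD²/4 = π(0.247)²/4 = 0.04792 m²; mean velocity V = ṁ/(ρA) = 8.44/(842 · 0.04792) = 0.2092 m/s.
Reynolds number Re = ρVD/μ = 842 · 0.2092 · 0.247 / 0.0072 = 6043.
Re > 4000 → turbulent. Relative roughness ε/D = 2.1e-06/0.247 = 8.5e-06. Haaland: 1/√f = -1.8 log₁₀[(8.5e-06/3.7)^1.11 + 6.9/6043] = -1.8 log₁₀[5.51e-07 + 0.00114] = 5.296, so f = 0.03566.
Total minor-loss coefficient ΣK = 2·0.11 + 1·0.21 = 0.43.
ΔP = [f·L/D + ΣK]·(ρV²/2) = [0.03566·6.28/0.247 + 0.43]·(842·0.2092²/2) = [0.9065 + 0.43]·18.42 = 24.62 Pa.
ΔP = 24.62 Pa = 2.46×10^-4 bar.

ΔP ≈ 2.46×10^-4 bar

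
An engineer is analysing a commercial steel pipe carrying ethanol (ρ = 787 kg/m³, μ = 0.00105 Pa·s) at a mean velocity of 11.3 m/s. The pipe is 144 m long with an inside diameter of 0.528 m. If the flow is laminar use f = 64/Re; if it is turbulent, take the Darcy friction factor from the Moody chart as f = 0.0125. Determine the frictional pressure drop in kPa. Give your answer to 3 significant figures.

ΔP ≈ 171 kPa

Reynolds number Re = ρVD/μ = 787 · 11.3 · 0.528 / 0.00105 = 4.472e+06.
Re > 4000 → turbulent; use the Moody-chart value f = 0.0125.
Darcy-Weisbach: ΔP = f(L/D)(ρV²/2) = 0.0125·(144/0.528)·(787·11.3²/2) = 0.0125·272.7·5.025e+04 = 1.713e+05 Pa.
ΔP = 1.713e+05 Pa = 171 kPa.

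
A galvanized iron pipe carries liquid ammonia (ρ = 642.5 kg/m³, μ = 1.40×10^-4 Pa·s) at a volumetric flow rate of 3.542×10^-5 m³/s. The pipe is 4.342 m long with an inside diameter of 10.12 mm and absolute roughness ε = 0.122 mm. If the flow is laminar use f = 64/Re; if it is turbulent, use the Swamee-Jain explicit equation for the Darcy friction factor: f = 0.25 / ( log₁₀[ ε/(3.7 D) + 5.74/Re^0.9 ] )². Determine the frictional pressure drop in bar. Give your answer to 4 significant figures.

Cross-sectional area A = πD²/4 = π(0.01012)²/4 = 8.044e-05 m²; mean velocity V = Q/A = 3.542e-05/8.044e-05 = 0.4403 m/s.
Reynolds number Re = ρVD/μ = 642.5 · 0.4403 · 0.01012 / 0.00014 = 2.045e+04.
Re > 4000 → turbulent. Relative roughness ε/D = 0.000122/0.01012 = 0.0121. Swamee-Jain: f = 0.25/(log₁₀[0.0121/3.7 + 5.74/2.045e+04^0.9])² = 0.25/(log₁₀[0.00326 + 0.000757])² = 0.25/(-2.396)² = 0.04354.
Darcy-Weisbach: ΔP = f(L/D)(ρV²/2) = 0.04354·(4.342/0.01012)·(642.5·0.4403²/2) = 0.04354·429.1·62.29 = 1164 Pa.
ΔP = 1164 Pa = 0.01164 bar.

ΔP ≈ 0.01164 bar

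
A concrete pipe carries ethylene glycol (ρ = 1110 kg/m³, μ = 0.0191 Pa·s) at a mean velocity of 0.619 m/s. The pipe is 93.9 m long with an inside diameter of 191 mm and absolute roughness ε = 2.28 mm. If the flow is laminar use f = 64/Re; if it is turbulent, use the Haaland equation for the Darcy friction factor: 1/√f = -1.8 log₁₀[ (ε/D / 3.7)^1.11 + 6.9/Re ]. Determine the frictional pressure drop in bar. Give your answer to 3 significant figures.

Reynolds number Re = ρVD/μ = 1110 · 0.619 · 0.191 / 0.0191 = 6871.
Re > 4000 → turbulent. Relative roughness ε/D = 0.00228/0.191 = 0.0119. Haaland: 1/√f = -1.8 log₁₀[(0.0119/3.7)^1.11 + 6.9/6871] = -1.8 log₁₀[0.00172 + 0.001] = 4.618, so f = 0.0469.
Darcy-Weisbach: ΔP = f(L/D)(ρV²/2) = 0.0469·(93.9/0.191)·(1110·0.619²/2) = 0.0469·491.6·212.7 = 4903 Pa.
ΔP = 4903 Pa = 0.0490 bar.

ΔP ≈ 0.0490 bar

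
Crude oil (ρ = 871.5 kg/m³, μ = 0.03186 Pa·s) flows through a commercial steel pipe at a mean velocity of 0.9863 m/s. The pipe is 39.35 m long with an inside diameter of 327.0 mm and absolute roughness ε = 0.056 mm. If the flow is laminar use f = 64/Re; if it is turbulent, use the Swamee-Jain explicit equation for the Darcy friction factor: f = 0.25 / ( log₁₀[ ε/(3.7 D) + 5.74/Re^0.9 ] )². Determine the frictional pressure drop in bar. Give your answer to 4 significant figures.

Reynolds number Re = ρVD/μ = 871.5 · 0.9863 · 0.327 / 0.0319 = 8822.
Re > 4000 → turbulent. Relative roughness ε/D = 5.6e-05/0.327 = 0.000171. Swamee-Jain: f = 0.25/(log₁₀[0.000171/3.7 + 5.74/8822^0.9])² = 0.25/(log₁₀[4.63e-05 + 0.00161])² = 0.25/(-2.78)² = 0.03235.
Darcy-Weisbach: ΔP = f(L/D)(ρV²/2) = 0.03235·(39.35/0.327)·(871.5·0.9863²/2) = 0.03235·120.3·423.9 = 1650 Pa.
ΔP = 1650 Pa = 0.01650 bar.

ΔP ≈ 0.01650 bar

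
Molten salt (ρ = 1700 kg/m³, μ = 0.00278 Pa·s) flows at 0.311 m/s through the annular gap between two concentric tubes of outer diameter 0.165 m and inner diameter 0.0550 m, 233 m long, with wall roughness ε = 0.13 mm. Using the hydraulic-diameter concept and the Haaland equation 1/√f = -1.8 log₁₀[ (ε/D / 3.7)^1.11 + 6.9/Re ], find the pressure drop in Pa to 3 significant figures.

Hydraulic diameter D_h = 4A/P = D_o - D_i = 0.165 - 0.055 = 0.11 m.
Re = ρVD_h/μ = 1700·0.311·0.11/0.00278 = 2.092e+04.
ε/D_h = 0.00013/0.11 = 0.00118; Haaland gives 1/√f = -1.8 log₁₀[0.000132+0.00033] = 6.004, so f = 0.02774.
ΔP = f(L/D_h)(ρV²/2) = 0.02774·233/0.11·82.21 = 4830 Pa.

ΔP ≈ 4830 Pa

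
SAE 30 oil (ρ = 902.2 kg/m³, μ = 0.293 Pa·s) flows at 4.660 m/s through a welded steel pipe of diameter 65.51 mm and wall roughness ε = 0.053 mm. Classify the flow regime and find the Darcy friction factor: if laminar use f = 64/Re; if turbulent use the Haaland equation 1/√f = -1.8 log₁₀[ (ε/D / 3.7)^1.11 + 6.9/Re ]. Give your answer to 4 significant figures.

Re = ρVD/μ = 902.2·4.66·0.06551/0.293 = 940.
Re < 2300 → laminar, so f = 64/Re = 0.06808 (roughness is irrelevant in laminar flow).

f ≈ 0.06808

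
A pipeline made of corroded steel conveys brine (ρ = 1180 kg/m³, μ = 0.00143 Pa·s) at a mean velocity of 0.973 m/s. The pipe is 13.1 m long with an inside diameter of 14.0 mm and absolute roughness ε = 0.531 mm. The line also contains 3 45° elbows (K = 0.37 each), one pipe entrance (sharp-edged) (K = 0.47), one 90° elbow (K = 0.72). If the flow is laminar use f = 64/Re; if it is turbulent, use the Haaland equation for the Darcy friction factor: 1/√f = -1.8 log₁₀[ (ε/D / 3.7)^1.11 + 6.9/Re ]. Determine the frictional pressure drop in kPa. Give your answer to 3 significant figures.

ΔP ≈ 35.6 kPa

Reynolds number Re = ρVD/μ = 1180 · 0.973 · 0.014 / 0.00143 = 1.124e+04.
Re > 4000 → turbulent. Relative roughness ε/D = 0.000531/0.014 = 0.0379. Haaland: 1/√f = -1.8 log₁₀[(0.0379/3.7)^1.11 + 6.9/1.124e+04] = -1.8 log₁₀[0.00619 + 0.000614] = 3.901, so f = 0.06573.
Total minor-loss coefficient ΣK = 3·0.37 + 1·0.47 + 1·0.72 = 2.3.
ΔP = [f·L/D + ΣK]·(ρV²/2) = [0.06573·13.1/0.014 + 2.3]·(1180·0.973²/2) = [61.5 + 2.3]·558.6 = 3.564e+04 Pa.
ΔP = 3.564e+04 Pa = 35.6 kPa.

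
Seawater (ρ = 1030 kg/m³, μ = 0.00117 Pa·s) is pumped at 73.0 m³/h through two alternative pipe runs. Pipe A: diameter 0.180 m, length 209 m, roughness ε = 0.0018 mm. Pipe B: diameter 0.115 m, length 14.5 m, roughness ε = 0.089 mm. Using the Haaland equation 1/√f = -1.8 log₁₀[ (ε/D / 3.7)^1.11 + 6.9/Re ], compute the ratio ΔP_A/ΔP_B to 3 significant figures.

Pipe A: V = Q/A = 0.02028/0.02545 = 0.7969 m/s; Re = 1.263e+05; ε/D = 1e-05; Haaland → f = 0.01703; ΔP_A = f(L/D)(ρV²/2) = 6466 Pa.
Pipe B: V = Q/A = 0.02028/0.01039 = 1.952 m/s; Re = 1.976e+05; ε/D = 0.000774; Haaland → f = 0.01998; ΔP_B = f(L/D)(ρV²/2) = 4944 Pa.
ΔP_A/ΔP_B = 6466/4944 = 1.31.

ΔP_A/ΔP_B ≈ 1.31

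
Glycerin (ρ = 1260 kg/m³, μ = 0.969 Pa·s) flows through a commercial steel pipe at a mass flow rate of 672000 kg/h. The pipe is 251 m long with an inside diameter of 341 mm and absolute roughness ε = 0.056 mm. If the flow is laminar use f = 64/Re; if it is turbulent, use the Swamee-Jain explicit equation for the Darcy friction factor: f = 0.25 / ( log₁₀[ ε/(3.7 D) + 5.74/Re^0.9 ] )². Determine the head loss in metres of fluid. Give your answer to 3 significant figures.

h_f ≈ 8.78 m

ṁ = 672000 kg/h = 672000/3600 = 186.7 kg/s.
A = πD²/4 = π(0.341)²/4 = 0.09133 m²; mean velocity V = ṁ/(ρA) = 186.7/(1260 · 0.09133) = 1.622 m/s.
Reynolds number Re = ρVD/μ = 1260 · 1.622 · 0.341 / 0.969 = 719.3.
Re < 2300 → laminar flow, so f = 64/Re = 64/719.3 = 0.08898 (the turbulent correlation is not needed).
Darcy-Weisbach: ΔP = f(L/D)(ρV²/2) = 0.08898·(251/0.341)·(1260·1.622²/2) = 0.08898·736.1·1658 = 1.086e+05 Pa.
Head loss h_f = ΔP/(ρg) = 1.086e+05/(1260·9.81) = 8.78 m.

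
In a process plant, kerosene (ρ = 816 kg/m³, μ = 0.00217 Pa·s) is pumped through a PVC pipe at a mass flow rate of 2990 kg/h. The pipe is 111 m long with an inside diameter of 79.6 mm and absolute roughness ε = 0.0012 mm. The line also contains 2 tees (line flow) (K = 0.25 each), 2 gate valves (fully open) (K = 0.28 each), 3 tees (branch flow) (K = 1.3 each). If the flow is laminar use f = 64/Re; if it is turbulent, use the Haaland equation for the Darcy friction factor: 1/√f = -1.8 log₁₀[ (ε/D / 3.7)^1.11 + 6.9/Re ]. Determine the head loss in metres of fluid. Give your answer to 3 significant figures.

h_f ≈ 0.116 m

ṁ = 2990 kg/h = 2990/3600 = 0.8306 kg/s.
A = πD²/4 = π(0.0796)²/4 = 0.004976 m²; mean velocity V = ṁ/(ρA) = 0.8306/(816 · 0.004976) = 0.2045 m/s.
Reynolds number Re = ρVD/μ = 816 · 0.2045 · 0.0796 / 0.00217 = 6122.
Re > 4000 → turbulent. Relative roughness ε/D = 1.2e-06/0.0796 = 1.51e-05. Haaland: 1/√f = -1.8 log₁₀[(1.51e-05/3.7)^1.11 + 6.9/6122] = -1.8 log₁₀[1.04e-06 + 0.00113] = 5.306, so f = 0.03552.
Total minor-loss coefficient ΣK = 2·0.25 + 2·0.28 + 3·1.3 = 4.96.
ΔP = [f·L/D + ΣK]·(ρV²/2) = [0.03552·111/0.0796 + 4.96]·(816·0.2045²/2) = [49.53 + 4.96]·17.07 = 930.1 Pa.
Head loss h_f = ΔP/(ρg) = 930.1/(816·9.81) = 0.116 m.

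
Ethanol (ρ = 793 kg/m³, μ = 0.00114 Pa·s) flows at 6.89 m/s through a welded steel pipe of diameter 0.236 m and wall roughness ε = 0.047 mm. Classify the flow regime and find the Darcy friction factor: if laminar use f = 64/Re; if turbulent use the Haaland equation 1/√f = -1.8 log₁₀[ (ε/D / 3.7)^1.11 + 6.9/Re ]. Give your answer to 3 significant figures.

Re = ρVD/μ = 793·6.89·0.236/0.00114 = 1.131e+06.
Re > 4000 → turbulent. ε/D = 4.7e-05/0.236 = 0.000199; Haaland: 1/√f = -1.8 log₁₀[1.83e-05 + 6.1e-06] = 8.304, so f = 0.0145.

f ≈ 0.0145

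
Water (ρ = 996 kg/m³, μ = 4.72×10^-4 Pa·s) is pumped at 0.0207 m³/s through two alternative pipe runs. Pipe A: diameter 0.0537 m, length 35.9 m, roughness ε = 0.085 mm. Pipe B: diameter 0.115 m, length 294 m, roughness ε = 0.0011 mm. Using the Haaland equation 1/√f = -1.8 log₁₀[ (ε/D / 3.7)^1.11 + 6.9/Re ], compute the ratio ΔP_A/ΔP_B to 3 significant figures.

ΔP_A/ΔP_B ≈ 9.24

Pipe A: V = Q/A = 0.0207/0.002265 = 9.14 m/s; Re = 1.036e+06; ε/D = 0.00158; Haaland → f = 0.02226; ΔP_A = f(L/D)(ρV²/2) = 6.19e+05 Pa.
Pipe B: V = Q/A = 0.0207/0.01039 = 1.993 m/s; Re = 4.836e+05; ε/D = 9.57e-06; Haaland → f = 0.01325; ΔP_B = f(L/D)(ρV²/2) = 6.698e+04 Pa.
ΔP_A/ΔP_B = 6.19e+05/6.698e+04 = 9.24.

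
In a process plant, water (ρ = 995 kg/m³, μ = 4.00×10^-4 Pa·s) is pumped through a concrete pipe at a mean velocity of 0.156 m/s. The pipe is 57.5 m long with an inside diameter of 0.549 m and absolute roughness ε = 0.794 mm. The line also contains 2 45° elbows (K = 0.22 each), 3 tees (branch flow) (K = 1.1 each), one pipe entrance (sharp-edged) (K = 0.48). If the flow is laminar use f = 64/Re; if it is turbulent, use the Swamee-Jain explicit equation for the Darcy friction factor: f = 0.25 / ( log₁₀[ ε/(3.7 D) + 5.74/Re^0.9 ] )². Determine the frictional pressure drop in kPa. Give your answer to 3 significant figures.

ΔP ≈ 0.0799 kPa

Reynolds number Re = ρVD/μ = 995 · 0.156 · 0.549 / 0.0004 = 2.13e+05.
Re > 4000 → turbulent. Relative roughness ε/D = 0.000794/0.549 = 0.00145. Swamee-Jain: f = 0.25/(log₁₀[0.00145/3.7 + 5.74/2.13e+05^0.9])² = 0.25/(log₁₀[0.000391 + 9.19e-05])² = 0.25/(-3.316)² = 0.02273.
Total minor-loss coefficient ΣK = 2·0.22 + 3·1.1 + 1·0.48 = 4.22.
ΔP = [f·L/D + ΣK]·(ρV²/2) = [0.02273·57.5/0.549 + 4.22]·(995·0.156²/2) = [2.381 + 4.22]·12.11 = 79.92 Pa.
ΔP = 79.92 Pa = 0.0799 kPa.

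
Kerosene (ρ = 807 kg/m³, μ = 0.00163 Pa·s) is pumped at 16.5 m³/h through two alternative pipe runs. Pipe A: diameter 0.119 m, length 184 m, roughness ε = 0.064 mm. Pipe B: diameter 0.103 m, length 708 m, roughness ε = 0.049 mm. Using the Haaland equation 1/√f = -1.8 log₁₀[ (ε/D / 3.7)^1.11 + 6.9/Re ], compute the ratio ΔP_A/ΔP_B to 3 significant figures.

Pipe A: V = Q/A = 0.004583/0.01112 = 0.4121 m/s; Re = 2.428e+04; ε/D = 0.000538; Haaland → f = 0.02564; ΔP_A = f(L/D)(ρV²/2) = 2717 Pa.
Pipe B: V = Q/A = 0.004583/0.008332 = 0.5501 m/s; Re = 2.805e+04; ε/D = 0.000476; Haaland → f = 0.02475; ΔP_B = f(L/D)(ρV²/2) = 2.077e+04 Pa.
ΔP_A/ΔP_B = 2717/2.077e+04 = 0.131.

ΔP_A/ΔP_B ≈ 0.131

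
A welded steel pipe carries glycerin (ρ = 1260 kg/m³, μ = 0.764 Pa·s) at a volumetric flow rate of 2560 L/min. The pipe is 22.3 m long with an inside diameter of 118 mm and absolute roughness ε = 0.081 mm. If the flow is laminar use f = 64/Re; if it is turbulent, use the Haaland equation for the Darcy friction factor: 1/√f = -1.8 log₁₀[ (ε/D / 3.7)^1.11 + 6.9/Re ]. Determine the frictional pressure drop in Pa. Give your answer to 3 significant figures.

ΔP ≈ 153000 Pa

Q = 2560 L/min = 2560/60000 = 0.04267 m³/s.
Cross-sectional area A = πD²/4 = π(0.118)²/4 = 0.01094 m²; mean velocity V = Q/A = 0.04267/0.01094 = 3.902 m/s.
Reynolds number Re = ρVD/μ = 1260 · 3.902 · 0.118 / 0.764 = 759.3.
Re < 2300 → laminar flow, so f = 64/Re = 64/759.3 = 0.08429 (the turbulent correlation is not needed).
Darcy-Weisbach: ΔP = f(L/D)(ρV²/2) = 0.08429·(22.3/0.118)·(1260·3.902²/2) = 0.08429·189·9590 = 1.528e+05 Pa.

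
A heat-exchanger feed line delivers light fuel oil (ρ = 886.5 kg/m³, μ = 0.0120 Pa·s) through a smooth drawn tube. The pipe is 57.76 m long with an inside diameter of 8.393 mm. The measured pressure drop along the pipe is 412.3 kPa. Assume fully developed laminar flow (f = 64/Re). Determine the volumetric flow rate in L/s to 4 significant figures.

For laminar flow, f = 64/Re with Re = ρVD/μ, so Darcy-Weisbach reduces to ΔP = 32μLV/D². Solving for V: V = ΔP·D²/(32μL) = 4.123e+05·(0.008393)²/(32·0.012·57.76) = 1.309 m/s.
Check: Re = ρVD/μ = 886.5·1.309·0.008393/0.012 = 811.9 < 2300, so the laminar assumption holds.
Q = V·A = 1.309·(π/4·0.008393²) = 7.245e-05 m³/s = 0.07245 L/s.

Q ≈ 0.07245 L/s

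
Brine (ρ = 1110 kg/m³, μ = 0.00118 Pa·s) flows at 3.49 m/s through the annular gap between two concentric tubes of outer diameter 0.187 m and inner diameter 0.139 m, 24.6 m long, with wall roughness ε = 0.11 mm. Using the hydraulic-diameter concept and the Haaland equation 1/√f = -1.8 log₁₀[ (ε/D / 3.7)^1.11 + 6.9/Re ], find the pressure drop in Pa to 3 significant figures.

ΔP ≈ 87500 Pa

Hydraulic diameter D_h = 4A/P = D_o - D_i = 0.187 - 0.139 = 0.048 m.
Re = ρVD_h/μ = 1110·3.49·0.048/0.00118 = 1.576e+05.
ε/D_h = 0.00011/0.048 = 0.00229; Haaland gives 1/√f = -1.8 log₁₀[0.000275+4.38e-05] = 6.294, so f = 0.02524.
ΔP = f(L/D_h)(ρV²/2) = 0.02524·24.6/0.048·6760 = 8.745e+04 Pa.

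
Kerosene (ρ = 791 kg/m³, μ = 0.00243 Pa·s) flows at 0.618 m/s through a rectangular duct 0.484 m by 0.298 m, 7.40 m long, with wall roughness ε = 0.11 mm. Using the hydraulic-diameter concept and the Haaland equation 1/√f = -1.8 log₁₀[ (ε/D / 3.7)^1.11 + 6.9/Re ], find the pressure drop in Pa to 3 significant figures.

Hydraulic diameter D_h = 4A/P = 4·(0.484·0.298)/(2·(0.484+0.298)) = 0.5769/1.564 = 0.3689 m.
Re = ρVD_h/μ = 791·0.618·0.3689/0.00243 = 7.421e+04.
ε/D_h = 0.00011/0.3689 = 0.000298; Haaland gives 1/√f = -1.8 log₁₀[2.86e-05+9.3e-05] = 7.047, so f = 0.02013.
ΔP = f(L/D_h)(ρV²/2) = 0.02013·7.4/0.3689·151.1 = 61.01 Pa.

ΔP ≈ 61.0 Pa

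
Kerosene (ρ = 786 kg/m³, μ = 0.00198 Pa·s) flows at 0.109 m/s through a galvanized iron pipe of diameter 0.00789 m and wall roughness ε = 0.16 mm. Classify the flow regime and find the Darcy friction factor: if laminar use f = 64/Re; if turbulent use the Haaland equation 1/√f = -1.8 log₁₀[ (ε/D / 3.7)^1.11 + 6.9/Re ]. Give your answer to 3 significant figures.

f ≈ 0.187

Re = ρVD/μ = 786·0.109·0.00789/0.00198 = 341.4.
Re < 2300 → laminar, so f = 64/Re = 0.1875 (roughness is irrelevant in laminar flow).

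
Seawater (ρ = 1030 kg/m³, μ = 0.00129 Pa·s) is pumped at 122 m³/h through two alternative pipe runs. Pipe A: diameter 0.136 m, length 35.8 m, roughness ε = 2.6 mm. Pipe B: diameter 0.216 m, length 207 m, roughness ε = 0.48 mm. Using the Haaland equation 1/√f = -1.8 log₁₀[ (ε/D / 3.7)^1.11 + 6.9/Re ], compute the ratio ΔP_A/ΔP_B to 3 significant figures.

Pipe A: V = Q/A = 0.03389/0.01453 = 2.333 m/s; Re = 2.533e+05; ε/D = 0.0191; Haaland → f = 0.04806; ΔP_A = f(L/D)(ρV²/2) = 3.546e+04 Pa.
Pipe B: V = Q/A = 0.03389/0.03664 = 0.9248 m/s; Re = 1.595e+05; ε/D = 0.00222; Haaland → f = 0.02505; ΔP_B = f(L/D)(ρV²/2) = 1.057e+04 Pa.
ΔP_A/ΔP_B = 3.546e+04/1.057e+04 = 3.35.

ΔP_A/ΔP_B ≈ 3.35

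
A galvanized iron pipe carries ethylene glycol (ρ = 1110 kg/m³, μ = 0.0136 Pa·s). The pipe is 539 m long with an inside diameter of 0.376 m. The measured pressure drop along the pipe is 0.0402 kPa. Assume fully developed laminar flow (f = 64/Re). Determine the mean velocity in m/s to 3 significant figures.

For laminar flow, f = 64/Re with Re = ρVD/μ, so Darcy-Weisbach reduces to ΔP = 32μLV/D². Solving for V: V = ΔP·D²/(32μL) = 40.2·(0.376)²/(32·0.0136·539) = 0.02423 m/s.
Check: Re = ρVD/μ = 1110·0.02423·0.376/0.0136 = 743.5 < 2300, so the laminar assumption holds.

V ≈ 0.0242 m/s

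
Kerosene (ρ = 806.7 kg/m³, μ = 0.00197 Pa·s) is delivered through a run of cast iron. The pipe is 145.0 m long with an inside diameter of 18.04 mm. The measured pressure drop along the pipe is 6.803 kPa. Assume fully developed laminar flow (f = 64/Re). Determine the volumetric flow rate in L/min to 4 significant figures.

Q ≈ 3.715 L/min

For laminar flow, f = 64/Re with Re = ρVD/μ, so Darcy-Weisbach reduces to ΔP = 32μLV/D². Solving for V: V = ΔP·D²/(32μL) = 6803·(0.01804)²/(32·0.00197·145) = 0.2422 m/s.
Check: Re = ρVD/μ = 806.7·0.2422·0.01804/0.00197 = 1789 < 2300, so the laminar assumption holds.
Q = V·A = 0.2422·(π/4·0.01804²) = 6.191e-05 m³/s = 3.715 L/min.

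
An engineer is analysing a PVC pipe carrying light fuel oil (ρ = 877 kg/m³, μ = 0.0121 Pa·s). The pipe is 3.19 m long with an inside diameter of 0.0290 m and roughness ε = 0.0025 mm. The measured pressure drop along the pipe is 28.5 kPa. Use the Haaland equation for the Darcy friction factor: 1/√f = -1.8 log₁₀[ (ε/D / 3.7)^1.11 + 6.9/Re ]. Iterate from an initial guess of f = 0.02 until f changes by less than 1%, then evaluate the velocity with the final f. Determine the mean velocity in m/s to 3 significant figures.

Rearranging Darcy-Weisbach: V = √(2·ΔP·D/(f·L·ρ)). With ε/D = 2.5e-06/0.029 = 8.62e-05, iterate starting from f = 0.02:
  f = 0.02 → V = √(2·2.85e+04·0.029/(0.02·3.19·877)) = 5.435 m/s; Re = ρVD/μ = 1.142e+04; f → 0.02988
  f = 0.02988 → V = 4.447 m/s; Re = 9347; f → 0.03155
  f = 0.03155 → V = 4.327 m/s; Re = 9096; f → 0.03179
Converged (Δf/f < 1%). With the final f = 0.03179: V = √(2·2.85e+04·0.029/(0.03179·3.19·877)) = 4.311 m/s.

V ≈ 4.31 m/s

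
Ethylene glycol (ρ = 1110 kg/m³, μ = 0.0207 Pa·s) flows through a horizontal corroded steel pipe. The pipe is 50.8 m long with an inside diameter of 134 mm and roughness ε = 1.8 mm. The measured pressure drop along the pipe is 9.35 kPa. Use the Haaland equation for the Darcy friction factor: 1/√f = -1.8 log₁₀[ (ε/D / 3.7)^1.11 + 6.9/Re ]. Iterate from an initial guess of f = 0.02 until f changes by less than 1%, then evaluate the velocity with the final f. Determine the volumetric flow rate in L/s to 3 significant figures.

Q ≈ 13.5 L/s

Rearranging Darcy-Weisbach: V = √(2·ΔP·D/(f·L·ρ)). With ε/D = 0.0018/0.134 = 0.0134, iterate starting from f = 0.02:
  f = 0.02 → V = √(2·9350·0.134/(0.02·50.8·1110)) = 1.491 m/s; Re = ρVD/μ = 1.071e+04; f → 0.04619
  f = 0.04619 → V = 0.9808 m/s; Re = 7048; f → 0.04813
  f = 0.04813 → V = 0.9609 m/s; Re = 6904; f → 0.04825
Converged (Δf/f < 1%). With the final f = 0.04825: V = √(2·9350·0.134/(0.04825·50.8·1110)) = 0.9597 m/s.
Q = V·A = 0.9597·(π/4·0.134²) = 0.01353 m³/s = 13.5 L/s.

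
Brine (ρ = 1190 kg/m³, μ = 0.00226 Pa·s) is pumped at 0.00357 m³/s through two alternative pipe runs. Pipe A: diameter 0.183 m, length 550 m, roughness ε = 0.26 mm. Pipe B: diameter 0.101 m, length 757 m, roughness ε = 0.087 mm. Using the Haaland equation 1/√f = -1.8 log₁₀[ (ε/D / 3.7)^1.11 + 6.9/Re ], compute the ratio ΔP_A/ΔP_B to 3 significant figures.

Pipe A: V = Q/A = 0.00357/0.0263 = 0.1357 m/s; Re = 1.308e+04; ε/D = 0.00142; Haaland → f = 0.03088; ΔP_A = f(L/D)(ρV²/2) = 1017 Pa.
Pipe B: V = Q/A = 0.00357/0.008012 = 0.4456 m/s; Re = 2.37e+04; ε/D = 0.000861; Haaland → f = 0.02645; ΔP_B = f(L/D)(ρV²/2) = 2.342e+04 Pa.
ΔP_A/ΔP_B = 1017/2.342e+04 = 0.0434.

ΔP_A/ΔP_B ≈ 0.0434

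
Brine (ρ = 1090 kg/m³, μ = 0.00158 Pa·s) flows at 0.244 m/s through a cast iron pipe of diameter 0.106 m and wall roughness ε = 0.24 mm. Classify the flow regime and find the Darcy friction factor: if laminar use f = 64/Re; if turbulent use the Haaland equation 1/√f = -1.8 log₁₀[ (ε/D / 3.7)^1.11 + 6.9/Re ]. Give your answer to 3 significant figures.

Re = ρVD/μ = 1090·0.244·0.106/0.00158 = 1.784e+04.
Re > 4000 → turbulent. ε/D = 0.00024/0.106 = 0.00226; Haaland: 1/√f = -1.8 log₁₀[0.000271 + 0.000387] = 5.727, so f = 0.03049.

f ≈ 0.0305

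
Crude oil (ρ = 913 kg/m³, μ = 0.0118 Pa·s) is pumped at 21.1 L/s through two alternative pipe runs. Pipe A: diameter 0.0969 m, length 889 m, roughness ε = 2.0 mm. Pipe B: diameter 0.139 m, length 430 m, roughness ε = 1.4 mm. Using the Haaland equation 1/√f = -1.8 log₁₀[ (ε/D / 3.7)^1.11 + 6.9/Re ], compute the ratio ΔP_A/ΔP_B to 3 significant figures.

ΔP_A/ΔP_B ≈ 15.4

Pipe A: V = Q/A = 0.0211/0.007375 = 2.861 m/s; Re = 2.145e+04; ε/D = 0.0206; Haaland → f = 0.05104; ΔP_A = f(L/D)(ρV²/2) = 1.75e+06 Pa.
Pipe B: V = Q/A = 0.0211/0.01517 = 1.39 m/s; Re = 1.495e+04; ε/D = 0.0101; Haaland → f = 0.04156; ΔP_B = f(L/D)(ρV²/2) = 1.135e+05 Pa.
ΔP_A/ΔP_B = 1.75e+06/1.135e+05 = 15.4.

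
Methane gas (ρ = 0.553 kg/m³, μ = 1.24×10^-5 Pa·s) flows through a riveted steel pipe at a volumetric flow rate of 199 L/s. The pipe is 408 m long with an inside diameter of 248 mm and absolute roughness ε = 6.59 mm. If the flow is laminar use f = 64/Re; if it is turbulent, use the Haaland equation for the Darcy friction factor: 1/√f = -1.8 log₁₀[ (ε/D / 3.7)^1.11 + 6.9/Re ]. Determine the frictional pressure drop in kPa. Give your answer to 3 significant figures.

ΔP ≈ 0.426 kPa

Q = 199 L/s = 199/1000 = 0.199 m³/s.
Cross-sectional area A = πD²/4 = π(0.248)²/4 = 0.04831 m²; mean velocity V = Q/A = 0.199/0.04831 = 4.12 m/s.
Reynolds number Re = ρVD/μ = 0.553 · 4.12 · 0.248 / 1.24e-05 = 4.556e+04.
Re > 4000 → turbulent. Relative roughness ε/D = 0.00659/0.248 = 0.0266. Haaland: 1/√f = -1.8 log₁₀[(0.0266/3.7)^1.11 + 6.9/4.556e+04] = -1.8 log₁₀[0.00417 + 0.000151] = 4.255, so f = 0.05522.
Darcy-Weisbach: ΔP = f(L/D)(ρV²/2) = 0.05522·(408/0.248)·(0.553·4.12²/2) = 0.05522·1645·4.693 = 426.3 Pa.
ΔP = 426.3 Pa = 0.426 kPa.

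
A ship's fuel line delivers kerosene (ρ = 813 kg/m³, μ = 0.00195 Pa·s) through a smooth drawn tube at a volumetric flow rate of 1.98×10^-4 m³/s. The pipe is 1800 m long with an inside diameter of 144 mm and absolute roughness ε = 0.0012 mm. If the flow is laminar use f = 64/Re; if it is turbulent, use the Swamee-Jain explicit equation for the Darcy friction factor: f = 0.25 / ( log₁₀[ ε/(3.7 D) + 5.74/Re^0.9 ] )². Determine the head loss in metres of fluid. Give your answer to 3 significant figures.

h_f ≈ 0.00826 m

Cross-sectional area A = πD²/4 = π(0.144)²/4 = 0.01629 m²; mean velocity V = Q/A = 0.000198/0.01629 = 0.01216 m/s.
Reynolds number Re = ρVD/μ = 813 · 0.01216 · 0.144 / 0.00195 = 729.9.
Re < 2300 → laminar flow, so f = 64/Re = 64/729.9 = 0.08768 (the turbulent correlation is not needed).
Darcy-Weisbach: ΔP = f(L/D)(ρV²/2) = 0.08768·(1800/0.144)·(813·0.01216²/2) = 0.08768·1.25e+04·0.06008 = 65.85 Pa.
Head loss h_f = ΔP/(ρg) = 65.85/(813·9.81) = 0.00826 m.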